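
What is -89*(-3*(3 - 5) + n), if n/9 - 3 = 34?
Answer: -30171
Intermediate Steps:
n = 333 (n = 27 + 9*34 = 27 + 306 = 333)
-89*(-3*(3 - 5) + n) = -89*(-3*(3 - 5) + 333) = -89*(-3*(-2) + 333) = -89*(6 + 333) = -89*339 = -30171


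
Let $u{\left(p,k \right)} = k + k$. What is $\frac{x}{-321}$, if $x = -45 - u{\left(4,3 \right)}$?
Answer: $\frac{17}{107} \approx 0.15888$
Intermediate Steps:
$u{\left(p,k \right)} = 2 k$
$x = -51$ ($x = -45 - 2 \cdot 3 = -45 - 6 = -51$)
$\frac{x}{-321} = \frac{1}{-321} \left(-51\right) = \left(- \frac{1}{321}\right) \left(-51\right) = \frac{17}{107}$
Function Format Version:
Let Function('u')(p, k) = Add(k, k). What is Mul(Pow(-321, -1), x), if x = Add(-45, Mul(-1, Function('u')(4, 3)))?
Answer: Rational(17, 107) ≈ 0.15888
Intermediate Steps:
Function('u')(p, k) = Mul(2, k)
x = -51 (x = Add(-45, Mul(-1, Mul(2, 3))) = Add(-45, Mul(-1, 6)) = Add(-45, -6) = -51)
Mul(Pow(-321, -1), x) = Mul(Pow(-321, -1), -51) = Mul(Rational(-1, 321), -51) = Rational(17, 107)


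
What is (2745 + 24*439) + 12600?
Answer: 25881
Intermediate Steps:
(2745 + 24*439) + 12600 = (2745 + 10536) + 12600 = 13281 + 12600 = 25881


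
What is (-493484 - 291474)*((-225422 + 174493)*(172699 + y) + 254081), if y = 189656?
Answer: 14485712042294012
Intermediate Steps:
(-493484 - 291474)*((-225422 + 174493)*(172699 + y) + 254081) = (-493484 - 291474)*((-225422 + 174493)*(172699 + 189656) + 254081) = -784958*(-50929*362355 + 254081) = -784958*(-18454377795 + 254081) = -784958*(-18454123714) = 14485712042294012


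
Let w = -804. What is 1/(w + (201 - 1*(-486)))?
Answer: -1/117 ≈ -0.0085470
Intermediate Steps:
1/(w + (201 - 1*(-486))) = 1/(-804 + (201 - 1*(-486))) = 1/(-804 + (201 + 486)) = 1/(-804 + 687) = 1/(-117) = -1/117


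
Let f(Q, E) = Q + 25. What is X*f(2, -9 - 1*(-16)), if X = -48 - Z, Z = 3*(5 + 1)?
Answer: -1782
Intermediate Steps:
Z = 18 (Z = 3*6 = 18)
f(Q, E) = 25 + Q
X = -66 (X = -48 - 1*18 = -48 - 18 = -66)
X*f(2, -9 - 1*(-16)) = -66*(25 + 2) = -66*27 = -1782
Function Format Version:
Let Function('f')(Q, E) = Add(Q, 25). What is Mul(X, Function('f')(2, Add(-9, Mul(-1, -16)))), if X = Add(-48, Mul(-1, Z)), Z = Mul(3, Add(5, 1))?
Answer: -1782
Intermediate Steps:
Z = 18 (Z = Mul(3, 6) = 18)
Function('f')(Q, E) = Add(25, Q)
X = -66 (X = Add(-48, Mul(-1, 18)) = Add(-48, -18) = -66)
Mul(X, Function('f')(2, Add(-9, Mul(-1, -16)))) = Mul(-66, Add(25, 2)) = Mul(-66, 27) = -1782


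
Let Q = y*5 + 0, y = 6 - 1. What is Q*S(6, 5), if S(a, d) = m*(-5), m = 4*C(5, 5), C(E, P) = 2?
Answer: -1000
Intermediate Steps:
y = 5
m = 8 (m = 4*2 = 8)
S(a, d) = -40 (S(a, d) = 8*(-5) = -40)
Q = 25 (Q = 5*5 + 0 = 25 + 0 = 25)
Q*S(6, 5) = 25*(-40) = -1000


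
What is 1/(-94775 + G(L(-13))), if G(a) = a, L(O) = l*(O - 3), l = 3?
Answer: -1/94823 ≈ -1.0546e-5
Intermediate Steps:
L(O) = -9 + 3*O (L(O) = 3*(O - 3) = 3*(-3 + O) = -9 + 3*O)
1/(-94775 + G(L(-13))) = 1/(-94775 + (-9 + 3*(-13))) = 1/(-94775 + (-9 - 39)) = 1/(-94775 - 48) = 1/(-94823) = -1/94823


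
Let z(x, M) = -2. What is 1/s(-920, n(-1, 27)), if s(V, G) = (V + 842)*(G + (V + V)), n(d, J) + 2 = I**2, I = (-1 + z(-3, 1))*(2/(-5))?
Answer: 25/3589092 ≈ 6.9656e-6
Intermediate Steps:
I = 6/5 (I = (-1 - 2)*(2/(-5)) = -6*(-1)/5 = -3*(-2/5) = 6/5 ≈ 1.2000)
n(d, J) = -14/25 (n(d, J) = -2 + (6/5)**2 = -2 + 36/25 = -14/25)
s(V, G) = (842 + V)*(G + 2*V)
1/s(-920, n(-1, 27)) = 1/(2*(-920)**2 + 842*(-14/25) + 1684*(-920) - 14/25*(-920)) = 1/(2*846400 - 11788/25 - 1549280 + 2576/5) = 1/(1692800 - 11788/25 - 1549280 + 2576/5) = 1/(3589092/25) = 25/3589092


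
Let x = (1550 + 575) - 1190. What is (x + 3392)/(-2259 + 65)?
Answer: -4327/2194 ≈ -1.9722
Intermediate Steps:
x = 935 (x = 2125 - 1190 = 935)
(x + 3392)/(-2259 + 65) = (935 + 3392)/(-2259 + 65) = 4327/(-2194) = 4327*(-1/2194) = -4327/2194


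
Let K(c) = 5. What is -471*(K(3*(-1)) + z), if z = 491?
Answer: -233616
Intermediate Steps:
-471*(K(3*(-1)) + z) = -471*(5 + 491) = -471*496 = -233616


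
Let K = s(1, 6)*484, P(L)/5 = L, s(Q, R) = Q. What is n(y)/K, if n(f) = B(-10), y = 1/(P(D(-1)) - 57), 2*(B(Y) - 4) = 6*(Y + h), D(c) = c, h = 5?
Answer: -1/44 ≈ -0.022727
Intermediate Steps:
P(L) = 5*L
B(Y) = 19 + 3*Y (B(Y) = 4 + (6*(Y + 5))/2 = 4 + (6*(5 + Y))/2 = 4 + (30 + 6*Y)/2 = 4 + (15 + 3*Y) = 19 + 3*Y)
y = -1/62 (y = 1/(5*(-1) - 57) = 1/(-5 - 57) = 1/(-62) = -1/62 ≈ -0.016129)
K = 484 (K = 1*484 = 484)
n(f) = -11 (n(f) = 19 + 3*(-10) = 19 - 30 = -11)
n(y)/K = -11/484 = -11*1/484 = -1/44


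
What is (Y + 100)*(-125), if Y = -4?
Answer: -12000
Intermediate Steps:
(Y + 100)*(-125) = (-4 + 100)*(-125) = 96*(-125) = -12000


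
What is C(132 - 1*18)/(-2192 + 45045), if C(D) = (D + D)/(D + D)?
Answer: 1/42853 ≈ 2.3336e-5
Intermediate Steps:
C(D) = 1 (C(D) = (2*D)/((2*D)) = (2*D)*(1/(2*D)) = 1)
C(132 - 1*18)/(-2192 + 45045) = 1/(-2192 + 45045) = 1/42853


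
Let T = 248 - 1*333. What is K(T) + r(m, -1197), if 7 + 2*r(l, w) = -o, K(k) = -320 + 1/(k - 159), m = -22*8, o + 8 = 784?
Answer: -173607/244 ≈ -711.50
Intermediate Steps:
o = 776 (o = -8 + 784 = 776)
T = -85 (T = 248 - 333 = -85)
m = -176
K(k) = -320 + 1/(-159 + k)
r(l, w) = -783/2 (r(l, w) = -7/2 + (-1*776)/2 = -7/2 + (½)*(-776) = -7/2 - 388 = -783/2)
K(T) + r(m, -1197) = (50881 - 320*(-85))/(-159 - 85) - 783/2 = (50881 + 27200)/(-244) - 783/2 = -1/244*78081 - 783/2 = -78081/244 - 783/2 = -173607/244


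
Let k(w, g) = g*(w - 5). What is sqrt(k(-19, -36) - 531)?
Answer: 3*sqrt(37) ≈ 18.248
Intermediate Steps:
k(w, g) = g*(-5 + w)
sqrt(k(-19, -36) - 531) = sqrt(-36*(-5 - 19) - 531) = sqrt(-36*(-24) - 531) = sqrt(864 - 531) = sqrt(333) = 3*sqrt(37)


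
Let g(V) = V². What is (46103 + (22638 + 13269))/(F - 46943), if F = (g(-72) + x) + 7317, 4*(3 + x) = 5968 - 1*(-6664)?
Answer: -82010/31287 ≈ -2.6212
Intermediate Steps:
x = 3155 (x = -3 + (5968 - 1*(-6664))/4 = -3 + (5968 + 6664)/4 = -3 + (¼)*12632 = -3 + 3158 = 3155)
F = 15656 (F = ((-72)² + 3155) + 7317 = (5184 + 3155) + 7317 = 8339 + 7317 = 15656)
(46103 + (22638 + 13269))/(F - 46943) = (46103 + (22638 + 13269))/(15656 - 46943) = (46103 + 35907)/(-31287) = 82010*(-1/31287) = -82010/31287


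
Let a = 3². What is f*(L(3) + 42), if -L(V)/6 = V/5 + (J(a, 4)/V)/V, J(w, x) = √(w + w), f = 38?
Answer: 7296/5 - 76*√2 ≈ 1351.7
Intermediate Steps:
a = 9
J(w, x) = √2*√w (J(w, x) = √(2*w) = √2*√w)
L(V) = -6*V/5 - 18*√2/V² (L(V) = -6*(V/5 + ((√2*√9)/V)/V) = -6*(V*(⅕) + ((√2*3)/V)/V) = -6*(V/5 + ((3*√2)/V)/V) = -6*(V/5 + (3*√2/V)/V) = -6*(V/5 + 3*√2/V²) = -6*V/5 - 18*√2/V²)
f*(L(3) + 42) = 38*((-6/5*3 - 18*√2/3²) + 42) = 38*((-18/5 - 18*√2*⅑) + 42) = 38*((-18/5 - 2*√2) + 42) = 38*(192/5 - 2*√2) = 7296/5 - 76*√2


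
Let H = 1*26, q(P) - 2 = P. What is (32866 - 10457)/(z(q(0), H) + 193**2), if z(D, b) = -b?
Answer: 22409/37223 ≈ 0.60202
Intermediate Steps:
q(P) = 2 + P
H = 26
(32866 - 10457)/(z(q(0), H) + 193**2) = (32866 - 10457)/(-1*26 + 193**2) = 22409/(-26 + 37249) = 22409/37223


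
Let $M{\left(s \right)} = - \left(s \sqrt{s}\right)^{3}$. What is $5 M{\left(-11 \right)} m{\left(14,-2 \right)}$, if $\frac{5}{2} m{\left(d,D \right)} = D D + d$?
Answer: $- 527076 i \sqrt{11} \approx - 1.7481 \cdot 10^{6} i$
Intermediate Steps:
$m{\left(d,D \right)} = \frac{2 d}{5} + \frac{2 D^{2}}{5}$ ($m{\left(d,D \right)} = \frac{2 \left(D D + d\right)}{5} = \frac{2 \left(D^{2} + d\right)}{5} = \frac{2 \left(d + D^{2}\right)}{5} = \frac{2 d}{5} + \frac{2 D^{2}}{5}$)
$M{\left(s \right)} = - s^{\frac{9}{2}}$ ($M{\left(s \right)} = - \left(s^{\frac{3}{2}}\right)^{3} = - s^{\frac{9}{2}}$)
$5 M{\left(-11 \right)} m{\left(14,-2 \right)} = 5 \left(- \left(-11\right)^{\frac{9}{2}}\right) \left(\frac{2}{5} \cdot 14 + \frac{2 \left(-2\right)^{2}}{5}\right) = 5 \left(- 14641 i \sqrt{11}\right) \left(\frac{28}{5} + \frac{2}{5} \cdot 4\right) = 5 \left(- 14641 i \sqrt{11}\right) \left(\frac{28}{5} + \frac{8}{5}\right) = - 73205 i \sqrt{11} \cdot \frac{36}{5} = - 527076 i \sqrt{11}$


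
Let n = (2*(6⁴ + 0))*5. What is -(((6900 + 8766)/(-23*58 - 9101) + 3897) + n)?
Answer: -175887129/10435 ≈ -16856.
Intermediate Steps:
n = 12960 (n = (2*(1296 + 0))*5 = (2*1296)*5 = 2592*5 = 12960)
-(((6900 + 8766)/(-23*58 - 9101) + 3897) + n) = -(((6900 + 8766)/(-23*58 - 9101) + 3897) + 12960) = -((15666/(-1334 - 9101) + 3897) + 12960) = -((15666/(-10435) + 3897) + 12960) = -((15666*(-1/10435) + 3897) + 12960) = -((-15666/10435 + 3897) + 12960) = -(40649529/10435 + 12960) = -1*175887129/10435 = -175887129/10435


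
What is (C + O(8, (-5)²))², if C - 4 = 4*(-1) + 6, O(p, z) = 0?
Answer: 36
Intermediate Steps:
C = 6 (C = 4 + (4*(-1) + 6) = 4 + (-4 + 6) = 4 + 2 = 6)
(C + O(8, (-5)²))² = (6 + 0)² = 6² = 36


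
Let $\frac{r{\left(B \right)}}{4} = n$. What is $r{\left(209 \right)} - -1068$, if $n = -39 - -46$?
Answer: $1096$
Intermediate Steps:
$n = 7$ ($n = -39 + 46 = 7$)
$r{\left(B \right)} = 28$ ($r{\left(B \right)} = 4 \cdot 7 = 28$)
$r{\left(209 \right)} - -1068 = 28 - -1068 = 28 + 1068 = 1096$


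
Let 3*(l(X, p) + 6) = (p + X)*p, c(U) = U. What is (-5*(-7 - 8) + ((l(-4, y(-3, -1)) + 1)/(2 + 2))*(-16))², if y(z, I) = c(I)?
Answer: 70225/9 ≈ 7802.8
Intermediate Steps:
y(z, I) = I
l(X, p) = -6 + p*(X + p)/3 (l(X, p) = -6 + ((p + X)*p)/3 = -6 + ((X + p)*p)/3 = -6 + (p*(X + p))/3 = -6 + p*(X + p)/3)
(-5*(-7 - 8) + ((l(-4, y(-3, -1)) + 1)/(2 + 2))*(-16))² = (-5*(-7 - 8) + (((-6 + (⅓)*(-1)² + (⅓)*(-4)*(-1)) + 1)/(2 + 2))*(-16))² = (-5*(-15) + (((-6 + (⅓)*1 + 4/3) + 1)/4)*(-16))² = (75 + (((-6 + ⅓ + 4/3) + 1)*(¼))*(-16))² = (75 + ((-13/3 + 1)*(¼))*(-16))² = (75 - 10/3*¼*(-16))² = (75 - ⅚*(-16))² = (75 + 40/3)² = (265/3)² = 70225/9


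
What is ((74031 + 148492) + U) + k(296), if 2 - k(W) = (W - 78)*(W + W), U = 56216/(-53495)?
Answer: 5000067939/53495 ≈ 93468.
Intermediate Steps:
U = -56216/53495 (U = 56216*(-1/53495) = -56216/53495 ≈ -1.0509)
k(W) = 2 - 2*W*(-78 + W) (k(W) = 2 - (W - 78)*(W + W) = 2 - (-78 + W)*2*W = 2 - 2*W*(-78 + W))
((74031 + 148492) + U) + k(296) = ((74031 + 148492) - 56216/53495) + (2 - 2*296**2 + 156*296) = (222523 - 56216/53495) + (2 - 2*87616 + 46176) = 11903811669/53495 + (2 - 175232 + 46176) = 11903811669/53495 - 129054 = 5000067939/53495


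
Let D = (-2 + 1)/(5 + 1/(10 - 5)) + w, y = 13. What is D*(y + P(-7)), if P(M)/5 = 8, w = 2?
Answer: 2491/26 ≈ 95.808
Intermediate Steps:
P(M) = 40 (P(M) = 5*8 = 40)
D = 47/26 (D = (-2 + 1)/(5 + 1/(10 - 5)) + 2 = -1/(5 + 1/5) + 2 = -1/(5 + ⅕) + 2 = -1/26/5 + 2 = -1*5/26 + 2 = -5/26 + 2 = 47/26 ≈ 1.8077)
D*(y + P(-7)) = 47*(13 + 40)/26 = (47/26)*53 = 2491/26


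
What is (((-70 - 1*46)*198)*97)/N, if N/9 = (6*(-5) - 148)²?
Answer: -61886/7921 ≈ -7.8129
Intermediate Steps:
N = 285156 (N = 9*(6*(-5) - 148)² = 9*(-30 - 148)² = 9*(-178)² = 9*31684 = 285156)
(((-70 - 1*46)*198)*97)/N = (((-70 - 1*46)*198)*97)/285156 = (((-70 - 46)*198)*97)*(1/285156) = (-116*198*97)*(1/285156) = -22968*97*(1/285156) = -2227896*1/285156 = -61886/7921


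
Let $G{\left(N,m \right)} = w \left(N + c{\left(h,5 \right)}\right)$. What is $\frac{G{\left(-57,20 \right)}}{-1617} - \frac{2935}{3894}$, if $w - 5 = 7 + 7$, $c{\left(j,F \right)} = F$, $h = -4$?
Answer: $- \frac{9077}{63602} \approx -0.14272$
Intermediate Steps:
$w = 19$ ($w = 5 + \left(7 + 7\right) = 5 + 14 = 19$)
$G{\left(N,m \right)} = 95 + 19 N$ ($G{\left(N,m \right)} = 19 \left(N + 5\right) = 19 \left(5 + N\right) = 95 + 19 N$)
$\frac{G{\left(-57,20 \right)}}{-1617} - \frac{2935}{3894} = \frac{95 + 19 \left(-57\right)}{-1617} - \frac{2935}{3894} = \left(95 - 1083\right) \left(- \frac{1}{1617}\right) - \frac{2935}{3894} = \left(-988\right) \left(- \frac{1}{1617}\right) - \frac{2935}{3894} = \frac{988}{1617} - \frac{2935}{3894} = - \frac{9077}{63602}$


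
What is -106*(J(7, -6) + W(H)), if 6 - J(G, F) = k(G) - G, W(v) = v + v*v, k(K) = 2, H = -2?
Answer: -1378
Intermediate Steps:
W(v) = v + v²
J(G, F) = 4 + G (J(G, F) = 6 - (2 - G) = 6 + (-2 + G) = 4 + G)
-106*(J(7, -6) + W(H)) = -106*((4 + 7) - 2*(1 - 2)) = -106*(11 - 2*(-1)) = -106*(11 + 2) = -106*13 = -1378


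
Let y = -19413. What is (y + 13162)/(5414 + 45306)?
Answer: -6251/50720 ≈ -0.12325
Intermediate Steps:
(y + 13162)/(5414 + 45306) = (-19413 + 13162)/(5414 + 45306) = -6251/50720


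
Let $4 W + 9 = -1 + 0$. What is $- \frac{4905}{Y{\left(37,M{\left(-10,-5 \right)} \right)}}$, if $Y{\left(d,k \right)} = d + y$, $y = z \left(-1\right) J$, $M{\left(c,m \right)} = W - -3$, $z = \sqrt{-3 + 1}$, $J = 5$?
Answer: $- \frac{60495}{473} - \frac{8175 i \sqrt{2}}{473} \approx -127.9 - 24.442 i$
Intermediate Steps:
$z = i \sqrt{2}$ ($z = \sqrt{-2} = i \sqrt{2} \approx 1.4142 i$)
$W = - \frac{5}{2}$ ($W = - \frac{9}{4} + \frac{-1 + 0}{4} = - \frac{9}{4} + \frac{1}{4} \left(-1\right) = - \frac{9}{4} - \frac{1}{4} = - \frac{5}{2} \approx -2.5$)
$M{\left(c,m \right)} = \frac{1}{2}$ ($M{\left(c,m \right)} = - \frac{5}{2} - -3 = - \frac{5}{2} + 3 = \frac{1}{2}$)
$y = - 5 i \sqrt{2}$ ($y = i \sqrt{2} \left(-1\right) 5 = - i \sqrt{2} \cdot 5 = - 5 i \sqrt{2} \approx - 7.0711 i$)
$Y{\left(d,k \right)} = d - 5 i \sqrt{2}$
$- \frac{4905}{Y{\left(37,M{\left(-10,-5 \right)} \right)}} = - \frac{4905}{37 - 5 i \sqrt{2}}$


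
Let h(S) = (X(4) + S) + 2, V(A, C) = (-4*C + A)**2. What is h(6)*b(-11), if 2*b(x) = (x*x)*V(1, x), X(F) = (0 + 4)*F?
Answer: 2940300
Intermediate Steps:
X(F) = 4*F
V(A, C) = (A - 4*C)**2
h(S) = 18 + S (h(S) = (4*4 + S) + 2 = (16 + S) + 2 = 18 + S)
b(x) = x**2*(1 - 4*x)**2/2 (b(x) = ((x*x)*(1 - 4*x)**2)/2 = (x**2*(1 - 4*x)**2)/2 = x**2*(1 - 4*x)**2/2)
h(6)*b(-11) = (18 + 6)*((1/2)*(-11)**2*(-1 + 4*(-11))**2) = 24*((1/2)*121*(-1 - 44)**2) = 24*((1/2)*121*(-45)**2) = 24*((1/2)*121*2025) = 24*(245025/2) = 2940300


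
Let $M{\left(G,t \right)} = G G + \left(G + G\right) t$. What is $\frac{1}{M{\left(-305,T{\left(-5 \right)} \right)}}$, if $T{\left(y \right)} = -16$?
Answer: $\frac{1}{102785} \approx 9.729 \cdot 10^{-6}$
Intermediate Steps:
$M{\left(G,t \right)} = G^{2} + 2 G t$
$\frac{1}{M{\left(-305,T{\left(-5 \right)} \right)}} = \frac{1}{\left(-305\right) \left(-305 + 2 \left(-16\right)\right)} = \frac{1}{\left(-305\right) \left(-305 - 32\right)} = \frac{1}{\left(-305\right) \left(-337\right)} = \frac{1}{102785}$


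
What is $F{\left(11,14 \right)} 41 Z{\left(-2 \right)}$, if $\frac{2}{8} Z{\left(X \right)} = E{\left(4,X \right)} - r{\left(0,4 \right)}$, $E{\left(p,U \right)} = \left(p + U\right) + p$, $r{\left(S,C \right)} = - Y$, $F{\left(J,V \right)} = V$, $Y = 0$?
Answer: $13776$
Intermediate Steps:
$r{\left(S,C \right)} = 0$ ($r{\left(S,C \right)} = \left(-1\right) 0 = 0$)
$E{\left(p,U \right)} = U + 2 p$ ($E{\left(p,U \right)} = \left(U + p\right) + p = U + 2 p$)
$Z{\left(X \right)} = 32 + 4 X$ ($Z{\left(X \right)} = 4 \left(\left(X + 2 \cdot 4\right) - 0\right) = 4 \left(\left(X + 8\right) + 0\right) = 4 \left(\left(8 + X\right) + 0\right) = 4 \left(8 + X\right) = 32 + 4 X$)
$F{\left(11,14 \right)} 41 Z{\left(-2 \right)} = 14 \cdot 41 \left(32 + 4 \left(-2\right)\right) = 574 \left(32 - 8\right) = 574 \cdot 24 = 13776$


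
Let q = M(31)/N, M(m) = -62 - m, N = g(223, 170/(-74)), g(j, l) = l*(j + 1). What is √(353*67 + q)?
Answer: √535878992390/4760 ≈ 153.79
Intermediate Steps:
g(j, l) = l*(1 + j)
N = -19040/37 (N = (170/(-74))*(1 + 223) = (170*(-1/74))*224 = -85/37*224 = -19040/37 ≈ -514.59)
q = 3441/19040 (q = (-62 - 1*31)/(-19040/37) = (-62 - 31)*(-37/19040) = -93*(-37/19040) = 3441/19040 ≈ 0.18072)
√(353*67 + q) = √(353*67 + 3441/19040) = √(23651 + 3441/19040) = √(450318481/19040) = √535878992390/4760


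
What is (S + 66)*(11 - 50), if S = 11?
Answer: -3003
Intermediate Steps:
(S + 66)*(11 - 50) = (11 + 66)*(11 - 50) = 77*(-39) = -3003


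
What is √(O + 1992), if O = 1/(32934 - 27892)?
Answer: √50640158930/5042 ≈ 44.632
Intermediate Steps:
O = 1/5042 ≈ 0.00019833
√(O + 1992) = √(1/5042 + 1992) = √(10043665/5042) = √50640158930/5042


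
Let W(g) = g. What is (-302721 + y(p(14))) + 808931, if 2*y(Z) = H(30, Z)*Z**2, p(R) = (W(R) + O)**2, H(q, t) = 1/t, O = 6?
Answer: 506410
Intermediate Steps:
p(R) = (6 + R)**2 (p(R) = (R + 6)**2 = (6 + R)**2)
y(Z) = Z/2 (y(Z) = (Z**2/Z)/2 = Z/2)
(-302721 + y(p(14))) + 808931 = (-302721 + (6 + 14)**2/2) + 808931 = (-302721 + (1/2)*20**2) + 808931 = (-302721 + (1/2)*400) + 808931 = (-302721 + 200) + 808931 = -302521 + 808931 = 506410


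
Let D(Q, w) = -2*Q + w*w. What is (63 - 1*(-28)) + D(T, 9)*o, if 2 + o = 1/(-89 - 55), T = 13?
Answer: -2791/144 ≈ -19.382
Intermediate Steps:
o = -289/144 (o = -2 + 1/(-89 - 55) = -2 + 1/(-144) = -2 - 1/144 = -289/144 ≈ -2.0069)
D(Q, w) = w² - 2*Q (D(Q, w) = -2*Q + w² = w² - 2*Q)
(63 - 1*(-28)) + D(T, 9)*o = (63 - 1*(-28)) + (9² - 2*13)*(-289/144) = (63 + 28) + (81 - 26)*(-289/144) = 91 + 55*(-289/144) = 91 - 15895/144 = -2791/144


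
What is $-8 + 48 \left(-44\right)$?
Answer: $-2120$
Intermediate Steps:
$-8 + 48 \left(-44\right) = -8 - 2112 = -2120$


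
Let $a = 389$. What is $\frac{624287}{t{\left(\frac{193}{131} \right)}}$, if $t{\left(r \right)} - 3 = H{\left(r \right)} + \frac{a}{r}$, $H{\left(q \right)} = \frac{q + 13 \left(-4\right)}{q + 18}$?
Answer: $\frac{307363334441}{130195971} \approx 2360.8$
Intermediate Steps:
$H{\left(q \right)} = \frac{-52 + q}{18 + q}$ ($H{\left(q \right)} = \frac{q - 52}{18 + q} = \frac{-52 + q}{18 + q}$)
$t{\left(r \right)} = 3 + \frac{389}{r} + \frac{-52 + r}{18 + r}$ ($t{\left(r \right)} = 3 + \left(\frac{-52 + r}{18 + r} + \frac{389}{r}\right) = 3 + \left(\frac{389}{r} + \frac{-52 + r}{18 + r}\right) = 3 + \frac{389}{r} + \frac{-52 + r}{18 + r}$)
$\frac{624287}{t{\left(\frac{193}{131} \right)}} = \frac{624287}{\frac{1}{193 \cdot \frac{1}{131}} \frac{1}{18 + \frac{193}{131}} \left(7002 + 4 \left(\frac{193}{131}\right)^{2} + 391 \cdot \frac{193}{131}\right)} = \frac{624287}{\frac{1}{193 \cdot \frac{1}{131}} \frac{1}{18 + 193 \cdot \frac{1}{131}} \left(7002 + 4 \left(193 \cdot \frac{1}{131}\right)^{2} + 391 \cdot 193 \cdot \frac{1}{131}\right)} = \frac{624287}{\frac{1}{\frac{193}{131}} \frac{1}{18 + \frac{193}{131}} \left(7002 + 4 \left(\frac{193}{131}\right)^{2} + 391 \cdot \frac{193}{131}\right)} = \frac{624287}{\frac{131}{193} \frac{1}{\frac{2551}{131}} \left(7002 + 4 \cdot \frac{37249}{17161} + \frac{75463}{131}\right)} = \frac{624287}{\frac{131}{193} \cdot \frac{131}{2551} \left(7002 + \frac{148996}{17161} + \frac{75463}{131}\right)} = \frac{624287}{\frac{131}{193} \cdot \frac{131}{2551} \cdot \frac{130195971}{17161}} = \frac{624287}{\frac{130195971}{492343}} = 624287 \cdot \frac{492343}{130195971} = \frac{307363334441}{130195971}$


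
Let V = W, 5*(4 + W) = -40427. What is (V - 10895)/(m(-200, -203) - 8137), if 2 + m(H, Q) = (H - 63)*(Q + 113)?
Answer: -3062/2505 ≈ -1.2224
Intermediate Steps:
W = -40447/5 (W = -4 + (⅕)*(-40427) = -4 - 40427/5 = -40447/5 ≈ -8089.4)
V = -40447/5 ≈ -8089.4
m(H, Q) = -2 + (-63 + H)*(113 + Q) (m(H, Q) = -2 + (H - 63)*(Q + 113) = -2 + (-63 + H)*(113 + Q))
(V - 10895)/(m(-200, -203) - 8137) = (-40447/5 - 10895)/((-7121 - 63*(-203) + 113*(-200) - 200*(-203)) - 8137) = -94922/(5*((-7121 + 12789 - 22600 + 40600) - 8137)) = -94922/(5*(23668 - 8137)) = -94922/5/15531 = -94922/5*1/15531 = -3062/2505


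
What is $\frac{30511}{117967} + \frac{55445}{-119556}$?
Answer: $- \frac{2892907199}{14103662652} \approx -0.20512$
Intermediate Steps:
$\frac{30511}{117967} + \frac{55445}{-119556} = 30511 \cdot \frac{1}{117967} + 55445 \left(- \frac{1}{119556}\right) = \frac{30511}{117967} - \frac{55445}{119556} = - \frac{2892907199}{14103662652}$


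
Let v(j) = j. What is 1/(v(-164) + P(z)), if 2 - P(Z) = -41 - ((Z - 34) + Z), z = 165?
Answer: 1/175 ≈ 0.0057143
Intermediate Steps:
P(Z) = 9 + 2*Z (P(Z) = 2 - (-41 - ((Z - 34) + Z)) = 2 - (-41 - ((-34 + Z) + Z)) = 2 - (-41 - (-34 + 2*Z)) = 2 - (-41 + (34 - 2*Z)) = 2 - (-7 - 2*Z) = 2 + (7 + 2*Z) = 9 + 2*Z)
1/(v(-164) + P(z)) = 1/(-164 + (9 + 2*165)) = 1/(-164 + (9 + 330)) = 1/(-164 + 339) = 1/175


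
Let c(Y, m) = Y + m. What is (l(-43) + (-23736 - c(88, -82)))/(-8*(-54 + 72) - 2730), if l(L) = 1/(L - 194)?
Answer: 5626855/681138 ≈ 8.2610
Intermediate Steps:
l(L) = 1/(-194 + L)
(l(-43) + (-23736 - c(88, -82)))/(-8*(-54 + 72) - 2730) = (1/(-194 - 43) + (-23736 - (88 - 82)))/(-8*(-54 + 72) - 2730) = (1/(-237) + (-23736 - 1*6))/(-8*18 - 2730) = (-1/237 + (-23736 - 6))/(-144 - 2730) = (-1/237 - 23742)/(-2874) = -5626855/237*(-1/2874) = 5626855/681138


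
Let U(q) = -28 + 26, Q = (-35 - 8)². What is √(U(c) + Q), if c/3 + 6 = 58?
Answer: √1847 ≈ 42.977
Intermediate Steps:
Q = 1849 (Q = (-43)² = 1849)
c = 156 (c = -18 + 3*58 = -18 + 174 = 156)
U(q) = -2
√(U(c) + Q) = √(-2 + 1849) = √1847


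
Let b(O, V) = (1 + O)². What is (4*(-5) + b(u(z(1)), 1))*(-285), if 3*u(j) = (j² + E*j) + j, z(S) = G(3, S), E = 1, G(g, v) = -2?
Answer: 5415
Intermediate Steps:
z(S) = -2
u(j) = j²/3 + 2*j/3 (u(j) = ((j² + 1*j) + j)/3 = ((j² + j) + j)/3 = ((j + j²) + j)/3 = (j² + 2*j)/3 = j²/3 + 2*j/3)
(4*(-5) + b(u(z(1)), 1))*(-285) = (4*(-5) + (1 + (⅓)*(-2)*(2 - 2))²)*(-285) = (-20 + (1 + (⅓)*(-2)*0)²)*(-285) = (-20 + (1 + 0)²)*(-285) = (-20 + 1²)*(-285) = (-20 + 1)*(-285) = -19*(-285) = 5415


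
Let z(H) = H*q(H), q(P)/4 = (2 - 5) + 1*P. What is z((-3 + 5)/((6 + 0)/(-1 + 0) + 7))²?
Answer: 64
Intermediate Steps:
q(P) = -12 + 4*P (q(P) = 4*((2 - 5) + 1*P) = 4*(-3 + P) = -12 + 4*P)
z(H) = H*(-12 + 4*H)
z((-3 + 5)/((6 + 0)/(-1 + 0) + 7))² = (4*((-3 + 5)/((6 + 0)/(-1 + 0) + 7))*(-3 + (-3 + 5)/((6 + 0)/(-1 + 0) + 7)))² = (4*(2/(6/(-1) + 7))*(-3 + 2/(6/(-1) + 7)))² = (4*(2/(6*(-1) + 7))*(-3 + 2/(6*(-1) + 7)))² = (4*(2/(-6 + 7))*(-3 + 2/(-6 + 7)))² = (4*(2/1)*(-3 + 2/1))² = (4*(2*1)*(-3 + 2*1))² = (4*2*(-3 + 2))² = (4*2*(-1))² = (-8)² = 64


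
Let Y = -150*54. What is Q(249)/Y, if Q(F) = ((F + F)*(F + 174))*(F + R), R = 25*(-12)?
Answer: 66317/50 ≈ 1326.3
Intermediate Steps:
R = -300
Y = -8100
Q(F) = 2*F*(-300 + F)*(174 + F) (Q(F) = ((F + F)*(F + 174))*(F - 300) = ((2*F)*(174 + F))*(-300 + F) = (2*F*(174 + F))*(-300 + F) = 2*F*(-300 + F)*(174 + F))
Q(249)/Y = (2*249*(-52200 + 249² - 126*249))/(-8100) = (2*249*(-52200 + 62001 - 31374))*(-1/8100) = (2*249*(-21573))*(-1/8100) = -10743354*(-1/8100) = 66317/50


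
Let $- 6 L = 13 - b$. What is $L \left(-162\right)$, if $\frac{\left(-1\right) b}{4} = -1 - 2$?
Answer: $27$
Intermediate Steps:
$b = 12$ ($b = - 4 \left(-1 - 2\right) = \left(-4\right) \left(-3\right) = 12$)
$L = - \frac{1}{6}$ ($L = - \frac{13 - 12}{6} = \left(- \frac{1}{6}\right) 1 = - \frac{1}{6} \approx -0.16667$)
$L \left(-162\right) = \left(- \frac{1}{6}\right) \left(-162\right) = 27$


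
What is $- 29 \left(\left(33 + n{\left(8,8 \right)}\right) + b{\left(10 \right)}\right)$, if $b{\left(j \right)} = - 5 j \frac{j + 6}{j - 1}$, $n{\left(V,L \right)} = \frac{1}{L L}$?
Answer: $\frac{933307}{576} \approx 1620.3$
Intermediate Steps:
$n{\left(V,L \right)} = \frac{1}{L^{2}}$
$b{\left(j \right)} = - \frac{5 j \left(6 + j\right)}{-1 + j}$ ($b{\left(j \right)} = - 5 j \frac{6 + j}{-1 + j} = - \frac{5 j \left(6 + j\right)}{-1 + j}$)
$- 29 \left(\left(33 + n{\left(8,8 \right)}\right) + b{\left(10 \right)}\right) = - 29 \left(\left(33 + \frac{1}{64}\right) - \frac{50 \left(6 + 10\right)}{-1 + 10}\right) = - 29 \left(\left(33 + \frac{1}{64}\right) - 50 \cdot \frac{1}{9} \cdot 16\right) = - 29 \left(\frac{2113}{64} - 50 \cdot \frac{1}{9} \cdot 16\right) = - 29 \left(\frac{2113}{64} - \frac{800}{9}\right) = \left(-29\right) \left(- \frac{32183}{576}\right) = \frac{933307}{576}$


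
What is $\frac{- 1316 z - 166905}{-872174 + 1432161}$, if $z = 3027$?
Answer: $- \frac{4150437}{559987} \approx -7.4117$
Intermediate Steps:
$\frac{- 1316 z - 166905}{-872174 + 1432161} = \frac{\left(-1316\right) 3027 - 166905}{-872174 + 1432161} = \frac{-3983532 - 166905}{559987} = \left(-4150437\right) \frac{1}{559987} = - \frac{4150437}{559987}$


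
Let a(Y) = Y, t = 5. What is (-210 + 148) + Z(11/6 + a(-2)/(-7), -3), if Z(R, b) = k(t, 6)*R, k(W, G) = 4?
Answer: -1124/21 ≈ -53.524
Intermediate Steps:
Z(R, b) = 4*R
(-210 + 148) + Z(11/6 + a(-2)/(-7), -3) = (-210 + 148) + 4*(11/6 - 2/(-7)) = -62 + 4*(11*(⅙) - 2*(-⅐)) = -62 + 4*(11/6 + 2/7) = -62 + 4*(89/42) = -62 + 178/21 = -1124/21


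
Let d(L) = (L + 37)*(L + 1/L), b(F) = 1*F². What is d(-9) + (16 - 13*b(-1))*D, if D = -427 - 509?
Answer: -27568/9 ≈ -3063.1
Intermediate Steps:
b(F) = F²
d(L) = (37 + L)*(L + 1/L)
D = -936
d(-9) + (16 - 13*b(-1))*D = (1 + (-9)² + 37*(-9) + 37/(-9)) + (16 - 13*(-1)²)*(-936) = (1 + 81 - 333 + 37*(-⅑)) + (16 - 13*1)*(-936) = (1 + 81 - 333 - 37/9) + (16 - 13)*(-936) = -2296/9 + 3*(-936) = -2296/9 - 2808 = -27568/9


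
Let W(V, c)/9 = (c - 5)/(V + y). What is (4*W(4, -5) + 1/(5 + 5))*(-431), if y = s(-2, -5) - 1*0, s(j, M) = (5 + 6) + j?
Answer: 1545997/130 ≈ 11892.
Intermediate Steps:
s(j, M) = 11 + j
y = 9 (y = (11 - 2) - 1*0 = 9 + 0 = 9)
W(V, c) = 9*(-5 + c)/(9 + V) (W(V, c) = 9*((c - 5)/(V + 9)) = 9*((-5 + c)/(9 + V)) = 9*(-5 + c)/(9 + V))
(4*W(4, -5) + 1/(5 + 5))*(-431) = (4*(9*(-5 - 5)/(9 + 4)) + 1/(5 + 5))*(-431) = (4*(9*(-10)/13) + 1/10)*(-431) = (4*(9*(1/13)*(-10)) + ⅒)*(-431) = (4*(-90/13) + ⅒)*(-431) = (-360/13 + ⅒)*(-431) = -3587/130*(-431) = 1545997/130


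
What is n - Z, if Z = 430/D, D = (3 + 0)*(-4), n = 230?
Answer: 1595/6 ≈ 265.83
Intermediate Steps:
D = -12 (D = 3*(-4) = -12)
Z = -215/6 (Z = 430/(-12) = 430*(-1/12) = -215/6 ≈ -35.833)
n - Z = 230 - 1*(-215/6) = 230 + 215/6 = 1595/6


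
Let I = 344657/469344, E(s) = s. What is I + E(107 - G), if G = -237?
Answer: 161798993/469344 ≈ 344.73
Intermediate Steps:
I = 344657/469344 (I = 344657*(1/469344) = 344657/469344 ≈ 0.73434)
I + E(107 - G) = 344657/469344 + (107 - 1*(-237)) = 344657/469344 + (107 + 237) = 344657/469344 + 344 = 161798993/469344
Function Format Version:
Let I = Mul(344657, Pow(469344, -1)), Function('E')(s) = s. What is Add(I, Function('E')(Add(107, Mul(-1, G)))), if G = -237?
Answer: Rational(161798993, 469344) ≈ 344.73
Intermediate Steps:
I = Rational(344657, 469344) (I = Mul(344657, Rational(1, 469344)) = Rational(344657, 469344) ≈ 0.73434)
Add(I, Function('E')(Add(107, Mul(-1, G)))) = Add(Rational(344657, 469344), Add(107, Mul(-1, -237))) = Add(Rational(344657, 469344), Add(107, 237)) = Add(Rational(344657, 469344), 344) = Rational(161798993, 469344)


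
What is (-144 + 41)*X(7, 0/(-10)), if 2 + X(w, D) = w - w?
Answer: 206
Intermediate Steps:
X(w, D) = -2 (X(w, D) = -2 + (w - w) = -2 + 0 = -2)
(-144 + 41)*X(7, 0/(-10)) = (-144 + 41)*(-2) = -103*(-2) = 206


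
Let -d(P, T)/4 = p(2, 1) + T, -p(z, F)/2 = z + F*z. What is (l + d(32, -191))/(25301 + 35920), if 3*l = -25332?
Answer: -7648/61221 ≈ -0.12492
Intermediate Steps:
p(z, F) = -2*z - 2*F*z (p(z, F) = -2*(z + F*z) = -2*z - 2*F*z)
l = -8444 (l = (1/3)*(-25332) = -8444)
d(P, T) = 32 - 4*T (d(P, T) = -4*(-2*2*(1 + 1) + T) = -4*(-2*2*2 + T) = -4*(-8 + T) = 32 - 4*T)
(l + d(32, -191))/(25301 + 35920) = (-8444 + (32 - 4*(-191)))/(25301 + 35920) = (-8444 + (32 + 764))/61221 = (-8444 + 796)*(1/61221) = -7648*1/61221 = -7648/61221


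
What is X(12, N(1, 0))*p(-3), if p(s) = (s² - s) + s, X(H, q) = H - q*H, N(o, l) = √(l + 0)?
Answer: 108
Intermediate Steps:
N(o, l) = √l
X(H, q) = H - H*q
p(s) = s²
X(12, N(1, 0))*p(-3) = (12*(1 - √0))*(-3)² = (12*(1 - 1*0))*9 = (12*(1 + 0))*9 = (12*1)*9 = 12*9 = 108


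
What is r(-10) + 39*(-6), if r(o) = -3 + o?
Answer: -247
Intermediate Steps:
r(-10) + 39*(-6) = (-3 - 10) + 39*(-6) = -13 - 234 = -247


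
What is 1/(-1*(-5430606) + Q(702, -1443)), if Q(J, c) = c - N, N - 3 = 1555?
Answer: 1/5427605 ≈ 1.8424e-7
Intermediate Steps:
N = 1558 (N = 3 + 1555 = 1558)
Q(J, c) = -1558 + c (Q(J, c) = c - 1*1558 = c - 1558 = -1558 + c)
1/(-1*(-5430606) + Q(702, -1443)) = 1/(-1*(-5430606) + (-1558 - 1443)) = 1/(5430606 - 3001) = 1/5427605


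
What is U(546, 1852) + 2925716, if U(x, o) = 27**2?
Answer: 2926445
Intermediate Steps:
U(x, o) = 729
U(546, 1852) + 2925716 = 729 + 2925716 = 2926445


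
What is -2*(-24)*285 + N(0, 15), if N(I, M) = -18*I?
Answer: 13680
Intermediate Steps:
-2*(-24)*285 + N(0, 15) = -2*(-24)*285 - 18*0 = 48*285 + 0 = 13680 + 0 = 13680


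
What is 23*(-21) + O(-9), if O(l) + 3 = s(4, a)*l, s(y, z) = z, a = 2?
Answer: -504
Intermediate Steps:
O(l) = -3 + 2*l
23*(-21) + O(-9) = 23*(-21) + (-3 + 2*(-9)) = -483 + (-3 - 18) = -483 - 21 = -504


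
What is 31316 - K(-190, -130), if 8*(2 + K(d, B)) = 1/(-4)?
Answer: 1002177/32 ≈ 31318.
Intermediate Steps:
K(d, B) = -65/32 (K(d, B) = -2 + (⅛)/(-4) = -2 + (⅛)*(-¼) = -2 - 1/32 = -65/32)
31316 - K(-190, -130) = 31316 - 1*(-65/32) = 31316 + 65/32 = 1002177/32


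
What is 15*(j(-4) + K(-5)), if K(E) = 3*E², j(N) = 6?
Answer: 1215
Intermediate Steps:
15*(j(-4) + K(-5)) = 15*(6 + 3*(-5)²) = 15*(6 + 3*25) = 15*(6 + 75) = 15*81 = 1215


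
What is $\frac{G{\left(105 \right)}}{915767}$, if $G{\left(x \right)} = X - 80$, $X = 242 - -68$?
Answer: $\frac{230}{915767} \approx 0.00025116$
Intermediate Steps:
$X = 310$ ($X = 242 + 68 = 310$)
$G{\left(x \right)} = 230$ ($G{\left(x \right)} = 310 - 80 = 230$)
$\frac{G{\left(105 \right)}}{915767} = \frac{230}{915767}$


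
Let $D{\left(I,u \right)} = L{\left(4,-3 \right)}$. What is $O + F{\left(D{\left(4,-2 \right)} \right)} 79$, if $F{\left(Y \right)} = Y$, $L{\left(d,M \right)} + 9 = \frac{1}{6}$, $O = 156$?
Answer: $- \frac{3251}{6} \approx -541.83$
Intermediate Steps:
$L{\left(d,M \right)} = - \frac{53}{6}$ ($L{\left(d,M \right)} = -9 + \frac{1}{6} = - \frac{53}{6}$)
$D{\left(I,u \right)} = - \frac{53}{6}$
$O + F{\left(D{\left(4,-2 \right)} \right)} 79 = 156 - \frac{4187}{6} = - \frac{3251}{6}$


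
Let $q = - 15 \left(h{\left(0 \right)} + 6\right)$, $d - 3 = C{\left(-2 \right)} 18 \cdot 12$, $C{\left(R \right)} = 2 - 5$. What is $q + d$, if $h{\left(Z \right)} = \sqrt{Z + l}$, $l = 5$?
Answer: $-735 - 15 \sqrt{5} \approx -768.54$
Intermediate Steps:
$C{\left(R \right)} = -3$
$h{\left(Z \right)} = \sqrt{5 + Z}$ ($h{\left(Z \right)} = \sqrt{Z + 5} = \sqrt{5 + Z}$)
$d = -645$ ($d = 3 + \left(-3\right) 18 \cdot 12 = 3 - 648 = -645$)
$q = -90 - 15 \sqrt{5}$ ($q = - 15 \left(\sqrt{5 + 0} + 6\right) = - 15 \left(\sqrt{5} + 6\right) = - 15 \left(6 + \sqrt{5}\right) = -90 - 15 \sqrt{5} \approx -123.54$)
$q + d = \left(-90 - 15 \sqrt{5}\right) - 645 = -735 - 15 \sqrt{5}$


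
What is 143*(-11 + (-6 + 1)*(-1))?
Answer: -858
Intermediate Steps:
143*(-11 + (-6 + 1)*(-1)) = 143*(-11 - 5*(-1)) = 143*(-11 + 5) = 143*(-6) = -858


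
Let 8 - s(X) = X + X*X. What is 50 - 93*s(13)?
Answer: 16232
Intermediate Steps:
s(X) = 8 - X - X² (s(X) = 8 - (X + X*X) = 8 - (X + X²) = 8 + (-X - X²) = 8 - X - X²)
50 - 93*s(13) = 50 - 93*(8 - 1*13 - 1*13²) = 50 - 93*(8 - 13 - 1*169) = 50 - 93*(8 - 13 - 169) = 50 - 93*(-174) = 50 + 16182 = 16232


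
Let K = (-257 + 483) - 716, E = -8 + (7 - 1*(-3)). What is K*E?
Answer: -980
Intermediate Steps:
E = 2 (E = -8 + (7 + 3) = -8 + 10 = 2)
K = -490 (K = 226 - 716 = -490)
K*E = -490*2 = -980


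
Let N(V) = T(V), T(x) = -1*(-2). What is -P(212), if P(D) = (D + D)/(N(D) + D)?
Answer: -212/107 ≈ -1.9813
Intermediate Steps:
T(x) = 2
N(V) = 2
P(D) = 2*D/(2 + D) (P(D) = (D + D)/(2 + D) = (2*D)/(2 + D) = 2*D/(2 + D))
-P(212) = -2*212/(2 + 212) = -2*212/214 = -1*212/107 = -212/107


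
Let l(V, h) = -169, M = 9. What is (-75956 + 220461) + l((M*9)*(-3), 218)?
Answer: 144336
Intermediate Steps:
(-75956 + 220461) + l((M*9)*(-3), 218) = (-75956 + 220461) - 169 = 144505 - 169 = 144336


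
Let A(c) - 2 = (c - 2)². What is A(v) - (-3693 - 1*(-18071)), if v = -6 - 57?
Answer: -10151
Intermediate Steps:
v = -63
A(c) = 2 + (-2 + c)² (A(c) = 2 + (c - 2)² = 2 + (-2 + c)²)
A(v) - (-3693 - 1*(-18071)) = (2 + (-2 - 63)²) - (-3693 - 1*(-18071)) = (2 + (-65)²) - (-3693 + 18071) = (2 + 4225) - 1*14378 = 4227 - 14378 = -10151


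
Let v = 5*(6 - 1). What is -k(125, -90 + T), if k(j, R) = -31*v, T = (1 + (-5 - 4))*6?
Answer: 775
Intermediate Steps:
T = -48 (T = (1 - 9)*6 = -8*6 = -48)
v = 25 (v = 5*5 = 25)
k(j, R) = -775 (k(j, R) = -31*25 = -775)
-k(125, -90 + T) = -1*(-775) = 775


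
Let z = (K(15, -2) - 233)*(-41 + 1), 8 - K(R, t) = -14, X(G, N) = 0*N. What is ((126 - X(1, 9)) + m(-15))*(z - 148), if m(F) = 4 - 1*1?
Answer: 1069668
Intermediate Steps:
X(G, N) = 0
K(R, t) = 22 (K(R, t) = 8 - 1*(-14) = 8 + 14 = 22)
m(F) = 3 (m(F) = 4 - 1 = 3)
z = 8440 (z = (22 - 233)*(-41 + 1) = -211*(-40) = 8440)
((126 - X(1, 9)) + m(-15))*(z - 148) = ((126 - 1*0) + 3)*(8440 - 148) = ((126 + 0) + 3)*8292 = (126 + 3)*8292 = 129*8292 = 1069668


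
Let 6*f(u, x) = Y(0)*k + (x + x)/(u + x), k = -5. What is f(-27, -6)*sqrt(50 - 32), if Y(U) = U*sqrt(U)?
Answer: 2*sqrt(2)/11 ≈ 0.25713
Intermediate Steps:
Y(U) = U**(3/2)
f(u, x) = x/(3*(u + x)) (f(u, x) = (0**(3/2)*(-5) + (x + x)/(u + x))/6 = (0*(-5) + (2*x)/(u + x))/6 = (0 + 2*x/(u + x))/6 = (2*x/(u + x))/6 = x/(3*(u + x)))
f(-27, -6)*sqrt(50 - 32) = ((1/3)*(-6)/(-27 - 6))*sqrt(50 - 32) = ((1/3)*(-6)/(-33))*sqrt(18) = ((1/3)*(-6)*(-1/33))*(3*sqrt(2)) = 2*(3*sqrt(2))/33 = 2*sqrt(2)/11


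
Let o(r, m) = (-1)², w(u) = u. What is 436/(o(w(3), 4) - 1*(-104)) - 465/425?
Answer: 5459/1785 ≈ 3.0583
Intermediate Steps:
o(r, m) = 1
436/(o(w(3), 4) - 1*(-104)) - 465/425 = 436/(1 - 1*(-104)) - 465/425 = 436/(1 + 104) - 465*1/425 = 436/105 - 93/85 = 5459/1785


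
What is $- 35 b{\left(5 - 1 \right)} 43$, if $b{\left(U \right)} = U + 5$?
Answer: $-13545$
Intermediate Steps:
$b{\left(U \right)} = 5 + U$
$- 35 b{\left(5 - 1 \right)} 43 = - 35 \left(5 + \left(5 - 1\right)\right) 43 = - 35 \left(5 + 4\right) 43 = \left(-35\right) 9 \cdot 43 = \left(-315\right) 43 = -13545$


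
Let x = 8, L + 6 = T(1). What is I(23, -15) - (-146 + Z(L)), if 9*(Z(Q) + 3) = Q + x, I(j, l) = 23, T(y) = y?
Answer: 515/3 ≈ 171.67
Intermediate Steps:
L = -5 (L = -6 + 1 = -5)
Z(Q) = -19/9 + Q/9 (Z(Q) = -3 + (Q + 8)/9 = -3 + (8 + Q)/9 = -3 + (8/9 + Q/9) = -19/9 + Q/9)
I(23, -15) - (-146 + Z(L)) = 23 - (-146 + (-19/9 + (⅑)*(-5))) = 23 - (-146 + (-19/9 - 5/9)) = 23 - (-146 - 8/3) = 23 - 1*(-446/3) = 23 + 446/3 = 515/3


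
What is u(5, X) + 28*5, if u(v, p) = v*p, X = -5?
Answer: 115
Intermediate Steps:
u(v, p) = p*v
u(5, X) + 28*5 = -5*5 + 28*5 = -25 + 140 = 115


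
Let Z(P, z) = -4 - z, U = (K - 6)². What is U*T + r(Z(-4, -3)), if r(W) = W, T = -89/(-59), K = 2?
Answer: 1365/59 ≈ 23.136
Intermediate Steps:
U = 16 (U = (2 - 6)² = (-4)² = 16)
T = 89/59 (T = -89*(-1/59) = 89/59 ≈ 1.5085)
U*T + r(Z(-4, -3)) = 16*(89/59) + (-4 - 1*(-3)) = 1424/59 + (-4 + 3) = 1424/59 - 1 = 1365/59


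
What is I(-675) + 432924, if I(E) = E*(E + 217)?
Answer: 742074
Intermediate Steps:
I(E) = E*(217 + E)
I(-675) + 432924 = -675*(217 - 675) + 432924 = -675*(-458) + 432924 = 309150 + 432924 = 742074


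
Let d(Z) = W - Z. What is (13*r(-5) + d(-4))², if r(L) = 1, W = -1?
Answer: 256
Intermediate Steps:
d(Z) = -1 - Z
(13*r(-5) + d(-4))² = (13*1 + (-1 - 1*(-4)))² = (13 + (-1 + 4))² = (13 + 3)² = 16² = 256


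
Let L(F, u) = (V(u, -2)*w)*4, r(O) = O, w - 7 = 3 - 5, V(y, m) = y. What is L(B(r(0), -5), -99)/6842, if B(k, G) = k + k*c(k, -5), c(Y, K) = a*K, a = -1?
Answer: -90/311 ≈ -0.28939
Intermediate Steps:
c(Y, K) = -K
w = 5 (w = 7 + (3 - 5) = 7 - 2 = 5)
B(k, G) = 6*k (B(k, G) = k + k*(-1*(-5)) = k + k*5 = k + 5*k = 6*k)
L(F, u) = 20*u (L(F, u) = (u*5)*4 = (5*u)*4 = 20*u)
L(B(r(0), -5), -99)/6842 = (20*(-99))/6842 = -1980*1/6842 = -90/311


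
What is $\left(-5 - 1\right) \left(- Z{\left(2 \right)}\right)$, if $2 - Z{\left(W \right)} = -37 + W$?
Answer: $222$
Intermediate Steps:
$Z{\left(W \right)} = 39 - W$ ($Z{\left(W \right)} = 2 - \left(-37 + W\right) = 39 - W$)
$\left(-5 - 1\right) \left(- Z{\left(2 \right)}\right) = \left(-5 - 1\right) \left(- (39 - 2)\right) = - 6 \left(\left(-1\right) 37\right) = \left(-6\right) \left(-37\right) = 222$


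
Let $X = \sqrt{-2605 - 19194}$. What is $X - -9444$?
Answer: $9444 + i \sqrt{21799} \approx 9444.0 + 147.64 i$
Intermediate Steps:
$X = i \sqrt{21799}$ ($X = \sqrt{-21799} = i \sqrt{21799} \approx 147.64 i$)
$X - -9444 = i \sqrt{21799} - -9444 = i \sqrt{21799} + 9444 = 9444 + i \sqrt{21799}$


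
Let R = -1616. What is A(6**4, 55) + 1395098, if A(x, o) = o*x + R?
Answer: 1464762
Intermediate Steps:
A(x, o) = -1616 + o*x (A(x, o) = o*x - 1616 = -1616 + o*x)
A(6**4, 55) + 1395098 = (-1616 + 55*6**4) + 1395098 = (-1616 + 55*1296) + 1395098 = (-1616 + 71280) + 1395098 = 69664 + 1395098 = 1464762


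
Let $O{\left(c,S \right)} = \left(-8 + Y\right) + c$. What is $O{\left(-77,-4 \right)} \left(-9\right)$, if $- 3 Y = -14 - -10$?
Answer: $753$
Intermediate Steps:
$Y = \frac{4}{3}$ ($Y = - \frac{-14 - -10}{3} = - \frac{-14 + 10}{3} = \left(- \frac{1}{3}\right) \left(-4\right) = \frac{4}{3} \approx 1.3333$)
$O{\left(c,S \right)} = - \frac{20}{3} + c$ ($O{\left(c,S \right)} = \left(-8 + \frac{4}{3}\right) + c = - \frac{20}{3} + c$)
$O{\left(-77,-4 \right)} \left(-9\right) = \left(- \frac{20}{3} - 77\right) \left(-9\right) = \left(- \frac{251}{3}\right) \left(-9\right) = 753$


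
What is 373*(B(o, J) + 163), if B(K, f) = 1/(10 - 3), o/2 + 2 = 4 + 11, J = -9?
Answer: 425966/7 ≈ 60852.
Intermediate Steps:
o = 26 (o = -4 + 2*(4 + 11) = -4 + 2*15 = -4 + 30 = 26)
B(K, f) = ⅐ (B(K, f) = 1/7 = ⅐)
373*(B(o, J) + 163) = 373*(⅐ + 163) = 373*(1142/7) = 425966/7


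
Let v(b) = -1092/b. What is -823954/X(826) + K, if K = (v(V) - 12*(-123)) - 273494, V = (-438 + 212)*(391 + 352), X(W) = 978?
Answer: -11202546589067/41055951 ≈ -2.7286e+5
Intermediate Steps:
V = -167918 (V = -226*743 = -167918)
K = -22838358716/83959 (K = (-1092/(-167918) - 12*(-123)) - 273494 = (-1092*(-1/167918) + 1476) - 273494 = (546/83959 + 1476) - 273494 = 123924030/83959 - 273494 = -22838358716/83959 ≈ -2.7202e+5)
-823954/X(826) + K = -823954/978 - 22838358716/83959 = -823954*1/978 - 22838358716/83959 = -411977/489 - 22838358716/83959 = -11202546589067/41055951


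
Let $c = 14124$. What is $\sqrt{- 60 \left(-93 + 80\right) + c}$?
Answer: $18 \sqrt{46} \approx 122.08$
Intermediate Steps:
$\sqrt{- 60 \left(-93 + 80\right) + c} = \sqrt{- 60 \left(-93 + 80\right) + 14124} = \sqrt{\left(-60\right) \left(-13\right) + 14124} = \sqrt{780 + 14124} = \sqrt{14904} = 18 \sqrt{46}$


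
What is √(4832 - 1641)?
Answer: √3191 ≈ 56.489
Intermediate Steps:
√(4832 - 1641) = √3191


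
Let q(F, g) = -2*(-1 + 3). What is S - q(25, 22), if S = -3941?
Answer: -3937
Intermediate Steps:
q(F, g) = -4 (q(F, g) = -2*2 = -4)
S - q(25, 22) = -3941 - 1*(-4) = -3941 + 4 = -3937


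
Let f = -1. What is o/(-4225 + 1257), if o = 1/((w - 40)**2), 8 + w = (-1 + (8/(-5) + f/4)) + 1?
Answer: -50/368777339 ≈ -1.3558e-7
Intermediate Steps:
w = -197/20 (w = -8 + ((-1 + (8/(-5) - 1/4)) + 1) = -8 + ((-1 + (8*(-1/5) - 1*1/4)) + 1) = -8 + ((-1 + (-8/5 - 1/4)) + 1) = -8 + ((-1 - 37/20) + 1) = -8 + (-57/20 + 1) = -8 - 37/20 = -197/20 ≈ -9.8500)
o = 400/994009 (o = 1/((-197/20 - 40)**2) = 1/((-997/20)**2) = 1/(994009/400) = 400/994009 ≈ 0.00040241)
o/(-4225 + 1257) = 400/(994009*(-4225 + 1257)) = (400/994009)/(-2968) = (400/994009)*(-1/2968) = -50/368777339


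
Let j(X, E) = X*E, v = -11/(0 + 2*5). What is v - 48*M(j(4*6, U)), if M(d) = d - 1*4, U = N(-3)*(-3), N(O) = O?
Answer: -101771/10 ≈ -10177.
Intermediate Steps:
v = -11/10 (v = -11/(0 + 10) = -11/10 ≈ -1.1000)
U = 9 (U = -3*(-3) = 9)
j(X, E) = E*X
M(d) = -4 + d (M(d) = d - 4 = -4 + d)
v - 48*M(j(4*6, U)) = -11/10 - 48*(-4 + 9*(4*6)) = -11/10 - 48*(-4 + 9*24) = -11/10 - 48*(-4 + 216) = -11/10 - 48*212 = -11/10 - 10176 = -101771/10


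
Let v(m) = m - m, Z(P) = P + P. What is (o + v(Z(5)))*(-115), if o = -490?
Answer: 56350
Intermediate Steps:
Z(P) = 2*P
v(m) = 0
(o + v(Z(5)))*(-115) = (-490 + 0)*(-115) = -490*(-115) = 56350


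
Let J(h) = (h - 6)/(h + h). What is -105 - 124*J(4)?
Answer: -74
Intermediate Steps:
J(h) = (-6 + h)/(2*h) (J(h) = (-6 + h)/((2*h)) = (-6 + h)*(1/(2*h)) = (-6 + h)/(2*h))
-105 - 124*J(4) = -105 - 62*(-6 + 4)/4 = -105 - 62*(-2)/4 = -105 - 124*(-¼) = -105 + 31 = -74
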